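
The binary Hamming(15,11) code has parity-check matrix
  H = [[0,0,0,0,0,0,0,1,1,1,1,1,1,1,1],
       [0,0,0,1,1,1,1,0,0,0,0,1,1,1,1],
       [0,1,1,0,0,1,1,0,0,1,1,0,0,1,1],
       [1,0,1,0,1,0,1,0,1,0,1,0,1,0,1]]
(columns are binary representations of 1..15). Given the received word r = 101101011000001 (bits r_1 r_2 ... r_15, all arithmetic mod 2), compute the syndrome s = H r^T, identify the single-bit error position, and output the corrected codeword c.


s = (1, 1, 1, 0)^T, error position = 14, corrected codeword c = 101101011000011

Compute s = H r^T mod 2 one row at a time:
  s_1 = 1 + 1 + 0 + 0 + 0 + 0 + 0 + 1 = 3 ≡ 1 (mod 2).
  s_2 = 1 + 0 + 1 + 0 + 0 + 0 + 0 + 1 = 3 ≡ 1 (mod 2).
  s_3 = 0 + 1 + 1 + 0 + 0 + 0 + 0 + 1 = 3 ≡ 1 (mod 2).
  s_4 = 1 + 1 + 0 + 0 + 1 + 0 + 0 + 1 = 4 ≡ 0 (mod 2).
s = (1, 1, 1, 0)^T — this equals column 14 of H (binary 1110), so error is at position 14.
Correct: flip bit 14 of r = 101101011000001 to get c = 101101011000011.


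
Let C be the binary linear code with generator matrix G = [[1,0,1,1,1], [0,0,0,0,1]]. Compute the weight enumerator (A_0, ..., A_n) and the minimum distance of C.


Weight distribution: A_0 = 1, A_1 = 1, A_3 = 1, A_4 = 1. Minimum distance d = 1.

Enumerate all 2^2 = 4 messages m ∈ F_2^2.
For each, compute codeword c = mG in F_2^5, then tally its weight.
  m = 00 → c = 00000, weight = 0.
  m = 10 → c = 10111, weight = 4.
  m = 01 → c = 00001, weight = 1.
  m = 11 → c = 10110, weight = 3.
Tally weights:
  weight 0: 1 codewords.
  weight 1: 1 codewords.
  weight 3: 1 codewords.
  weight 4: 1 codewords.
Minimum distance d = smallest w > 0 with A_w > 0 = 1.
Sanity: Σ A_w = 4 = 2^2 = 4 ✓.


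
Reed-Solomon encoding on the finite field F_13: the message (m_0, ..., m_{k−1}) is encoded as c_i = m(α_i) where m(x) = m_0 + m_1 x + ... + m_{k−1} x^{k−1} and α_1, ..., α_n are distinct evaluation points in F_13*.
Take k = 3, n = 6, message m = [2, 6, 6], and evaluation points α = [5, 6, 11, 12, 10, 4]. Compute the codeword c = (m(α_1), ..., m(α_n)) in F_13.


c = [0, 7, 1, 2, 12, 5]

Message polynomial: m(x) = 2 + 6·x + 6·x^2 (mod 13).
For each evaluation point α_i, compute m(α_i) mod 13:
  α_1 = 5: Horner steps 6 → 10 → 0, so m(5) = 0.
  α_2 = 6: Horner steps 6 → 3 → 7, so m(6) = 7.
  α_3 = 11: Horner steps 6 → 7 → 1, so m(11) = 1.
  α_4 = 12: Horner steps 6 → 0 → 2, so m(12) = 2.
  α_5 = 10: Horner steps 6 → 1 → 12, so m(10) = 12.
  α_6 = 4: Horner steps 6 → 4 → 5, so m(4) = 5.
Codeword c = [0, 7, 1, 2, 12, 5] ∈ F_13^6.


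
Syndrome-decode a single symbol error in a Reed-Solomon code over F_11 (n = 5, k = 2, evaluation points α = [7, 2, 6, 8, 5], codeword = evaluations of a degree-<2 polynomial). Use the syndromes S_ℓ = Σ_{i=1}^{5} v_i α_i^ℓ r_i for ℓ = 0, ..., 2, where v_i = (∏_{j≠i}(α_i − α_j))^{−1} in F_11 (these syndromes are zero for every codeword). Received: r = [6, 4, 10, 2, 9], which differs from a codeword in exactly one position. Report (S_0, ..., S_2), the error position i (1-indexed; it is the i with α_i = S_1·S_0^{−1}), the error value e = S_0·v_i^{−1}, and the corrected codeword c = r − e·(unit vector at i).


S = (7, 2, 10), error at position 5, error magnitude e = 6, c = [6, 4, 10, 2, 3].

Step 1: column multipliers v_i = (∏_{j≠i}(α_i − α_j))^{−1} mod 11.
  i = 1 (α = 7): (7−2)(7−6)(7−8)(7−5) = 5·1·(−1)·2 = −10 ≡ 1, so v_1 = 1^{−1} = 1 (mod 11).
  i = 2 (α = 2): (2−7)(2−6)(2−8)(2−5) = (−5)·(−4)·(−6)·(−3) = 360 ≡ 8, so v_2 = 8^{−1} = 7 (mod 11).
  i = 3 (α = 6): (6−7)(6−2)(6−8)(6−5) = (−1)·4·(−2)·1 = 8 ≡ 8, so v_3 = 8^{−1} = 7 (mod 11).
  i = 4 (α = 8): (8−7)(8−2)(8−6)(8−5) = 1·6·2·3 = 36 ≡ 3, so v_4 = 3^{−1} = 4 (mod 11).
  i = 5 (α = 5): (5−7)(5−2)(5−6)(5−8) = (−2)·3·(−1)·(−3) = −18 ≡ 4, so v_5 = 4^{−1} = 3 (mod 11).
  v = [1, 7, 7, 4, 3].
Step 2: syndromes of r = [6, 4, 10, 2, 9] (all sums mod 11).
  S_0 = Σ v_i r_i = 1·6 + 7·4 + 7·10 + 4·2 + 3·9 = 139 ≡ 7.
  S_1 = Σ v_i α_i r_i = 1·7·6 + 7·2·4 + 7·6·10 + 4·8·2 + 3·5·9 = 717 ≡ 2.
  α_i^2 mod 11 = [5, 4, 3, 9, 3].
  S_2 = Σ v_i α_i^2 r_i = 1·5·6 + 7·4·4 + 7·3·10 + 4·9·2 + 3·3·9 = 505 ≡ 10.
  S = (7, 2, 10) ≠ 0, so r is not a codeword (an error is present).
Step 3: locate the error. For a single error e at position i, S_ℓ = v_i·e·α_i^ℓ, so α_err = S_1/S_0.
  S_0^{−1} = 7^{−1} = 8 (mod 11), so α_err = 2·8 = 16 ≡ 5 = α_5. Error position i = 5.
  Consistency check: S_2/S_1 = 10·6 = 60 ≡ 5 = α_err ✓ (single-error assumption holds).
Step 4: error magnitude e = S_0/v_5 = S_0·∏_{j≠5}(α_5 − α_j) = 7·4 = 28 ≡ 6 (mod 11).
Step 5: correct position 5: c_5 = r_5 − e = 9 − 6 ≡ 3 (mod 11). Hence c = [6, 4, 10, 2, 3].
  Check: interpolating c through the α_i gives m(x) = 1 + 7·x (degree < 2) with m(α_i) = c_i for every i, so c is indeed a codeword.


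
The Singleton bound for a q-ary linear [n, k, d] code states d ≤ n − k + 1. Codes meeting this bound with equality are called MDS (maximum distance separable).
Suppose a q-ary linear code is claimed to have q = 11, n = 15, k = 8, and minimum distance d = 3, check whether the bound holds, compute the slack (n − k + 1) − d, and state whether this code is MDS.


Singleton RHS = n − k + 1 = 8, slack = 5, bound satisfied, not MDS.

Singleton bound: d ≤ n − k + 1.
Here n = 15, k = 8, so n − k + 1 = 8.
Given d = 3, check d ≤ 8: YES.
Slack = (n − k + 1) − d = 5.
The code is NOT MDS (slack = 5 > 0).
Description: the claimed parameters are [15, 8, 3]_11; such a code would be non-MDS.


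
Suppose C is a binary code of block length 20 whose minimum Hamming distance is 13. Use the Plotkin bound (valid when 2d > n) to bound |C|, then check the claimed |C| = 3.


Plotkin bound M ≤ 4; given |C| = 3 ≤ bound (satisfied).

Check applicability: 2d = 26, n = 20.
2d − n = 6 > 0, so Plotkin applies.
Compute d/(2d−n) = 13/6 ≈ 2.1667.
⌊d/(2d−n)⌋ = 2.
Plotkin bound: M ≤ 2·2 = 4.
Given |C| = 3, check: satisfied.
This |C| is below the Plotkin bound.


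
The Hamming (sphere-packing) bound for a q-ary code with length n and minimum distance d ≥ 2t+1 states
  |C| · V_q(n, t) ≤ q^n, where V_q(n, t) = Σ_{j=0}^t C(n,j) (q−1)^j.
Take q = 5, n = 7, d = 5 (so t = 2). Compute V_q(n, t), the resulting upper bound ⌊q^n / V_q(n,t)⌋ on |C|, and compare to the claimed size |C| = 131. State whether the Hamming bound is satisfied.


V_q(n, t) = 365, q^n = 78125, Hamming bound = 214, |C| = 131 ≤ bound (satisfied).

Step 1: Compute V_q(n, t) = Σ_{j=0}^2 C(n, j) (q−1)^j.
  j = 0: C(7,0)·(4)^0 = 1·1 = 1.
  j = 1: C(7,1)·(4)^1 = 7·4 = 28.
  j = 2: C(7,2)·(4)^2 = 21·16 = 336.
  V_q(n, t) = 1 + 28 + 336 = 365.
Step 2: q^n = 5^7 = 78125.
Step 3: Hamming bound ⌊q^n / V_q(n,t)⌋ = ⌊78125/365⌋ = 214.
Step 4: Compare |C| = 131 to 214: satisfied.
The claimed |C| lies below the Hamming bound.


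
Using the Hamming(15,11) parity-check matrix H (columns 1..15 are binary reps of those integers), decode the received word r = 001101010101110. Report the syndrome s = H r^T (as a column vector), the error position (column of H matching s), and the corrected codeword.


s = (1, 1, 0, 0)^T, error position = 12, corrected codeword c = 001101010100110

Compute s = H r^T mod 2 one row at a time:
  s_1 = 1 + 0 + 1 + 0 + 1 + 1 + 1 + 0 = 5 ≡ 1 (mod 2).
  s_2 = 1 + 0 + 1 + 0 + 1 + 1 + 1 + 0 = 5 ≡ 1 (mod 2).
  s_3 = 0 + 1 + 1 + 0 + 1 + 0 + 1 + 0 = 4 ≡ 0 (mod 2).
  s_4 = 0 + 1 + 0 + 0 + 0 + 0 + 1 + 0 = 2 ≡ 0 (mod 2).
s = (1, 1, 0, 0)^T — this equals column 12 of H (binary 1100), so error is at position 12.
Correct: flip bit 12 of r = 001101010101110 to get c = 001101010100110.


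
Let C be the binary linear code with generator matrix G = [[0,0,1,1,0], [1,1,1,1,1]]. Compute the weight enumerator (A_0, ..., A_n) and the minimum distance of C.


Weight distribution: A_0 = 1, A_2 = 1, A_3 = 1, A_5 = 1. Minimum distance d = 2.

Enumerate all 2^2 = 4 messages m ∈ F_2^2.
For each, compute codeword c = mG in F_2^5, then tally its weight.
  m = 00 → c = 00000, weight = 0.
  m = 10 → c = 00110, weight = 2.
  m = 01 → c = 11111, weight = 5.
  m = 11 → c = 11001, weight = 3.
Tally weights:
  weight 0: 1 codewords.
  weight 2: 1 codewords.
  weight 3: 1 codewords.
  weight 5: 1 codewords.
Minimum distance d = smallest w > 0 with A_w > 0 = 2.
Sanity: Σ A_w = 4 = 2^2 = 4 ✓.


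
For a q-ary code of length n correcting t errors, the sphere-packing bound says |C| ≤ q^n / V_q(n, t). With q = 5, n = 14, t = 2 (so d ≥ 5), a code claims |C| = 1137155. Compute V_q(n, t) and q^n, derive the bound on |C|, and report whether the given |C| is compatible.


V_q(n, t) = 1513, q^n = 6103515625, Hamming bound = 4034048, |C| = 1137155 ≤ bound (satisfied).

Step 1: Compute V_q(n, t) = Σ_{j=0}^2 C(n, j) (q−1)^j.
  j = 0: C(14,0)·(4)^0 = 1·1 = 1.
  j = 1: C(14,1)·(4)^1 = 14·4 = 56.
  j = 2: C(14,2)·(4)^2 = 91·16 = 1456.
  V_q(n, t) = 1 + 56 + 1456 = 1513.
Step 2: q^n = 5^14 = 6103515625.
Step 3: Hamming bound ⌊q^n / V_q(n,t)⌋ = ⌊6103515625/1513⌋ = 4034048.
Step 4: Compare |C| = 1137155 to 4034048: satisfied.
The claimed |C| lies below the Hamming bound.


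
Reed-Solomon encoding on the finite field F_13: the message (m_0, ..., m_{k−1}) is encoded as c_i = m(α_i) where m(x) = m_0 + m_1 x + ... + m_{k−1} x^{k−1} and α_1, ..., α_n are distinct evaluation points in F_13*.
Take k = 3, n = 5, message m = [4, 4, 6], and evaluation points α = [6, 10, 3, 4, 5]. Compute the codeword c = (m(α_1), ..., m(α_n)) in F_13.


c = [10, 7, 5, 12, 5]

Message polynomial: m(x) = 4 + 4·x + 6·x^2 (mod 13).
For each evaluation point α_i, compute m(α_i) mod 13:
  α_1 = 6: Horner steps 6 → 1 → 10, so m(6) = 10.
  α_2 = 10: Horner steps 6 → 12 → 7, so m(10) = 7.
  α_3 = 3: Horner steps 6 → 9 → 5, so m(3) = 5.
  α_4 = 4: Horner steps 6 → 2 → 12, so m(4) = 12.
  α_5 = 5: Horner steps 6 → 8 → 5, so m(5) = 5.
Codeword c = [10, 7, 5, 12, 5] ∈ F_13^5.


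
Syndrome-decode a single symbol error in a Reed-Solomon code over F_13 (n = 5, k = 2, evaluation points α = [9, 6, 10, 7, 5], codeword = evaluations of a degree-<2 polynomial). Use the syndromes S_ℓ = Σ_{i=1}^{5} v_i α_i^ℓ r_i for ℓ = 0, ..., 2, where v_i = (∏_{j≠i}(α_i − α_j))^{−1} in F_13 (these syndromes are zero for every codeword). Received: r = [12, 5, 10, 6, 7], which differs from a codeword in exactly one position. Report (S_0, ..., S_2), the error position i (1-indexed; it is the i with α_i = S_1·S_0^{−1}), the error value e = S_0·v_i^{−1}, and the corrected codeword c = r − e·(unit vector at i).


S = (10, 5, 9), error at position 4, error magnitude e = 3, c = [12, 5, 10, 3, 7].

Step 1: column multipliers v_i = (∏_{j≠i}(α_i − α_j))^{−1} mod 13.
  i = 1 (α = 9): (9−6)(9−10)(9−7)(9−5) = 3·(−1)·2·4 = −24 ≡ 2, so v_1 = 2^{−1} = 7 (mod 13).
  i = 2 (α = 6): (6−9)(6−10)(6−7)(6−5) = (−3)·(−4)·(−1)·1 = −12 ≡ 1, so v_2 = 1^{−1} = 1 (mod 13).
  i = 3 (α = 10): (10−9)(10−6)(10−7)(10−5) = 1·4·3·5 = 60 ≡ 8, so v_3 = 8^{−1} = 5 (mod 13).
  i = 4 (α = 7): (7−9)(7−6)(7−10)(7−5) = (−2)·1·(−3)·2 = 12 ≡ 12, so v_4 = 12^{−1} = 12 (mod 13).
  i = 5 (α = 5): (5−9)(5−6)(5−10)(5−7) = (−4)·(−1)·(−5)·(−2) = 40 ≡ 1, so v_5 = 1^{−1} = 1 (mod 13).
  v = [7, 1, 5, 12, 1].
Step 2: syndromes of r = [12, 5, 10, 6, 7] (all sums mod 13).
  S_0 = Σ v_i r_i = 7·12 + 1·5 + 5·10 + 12·6 + 1·7 = 218 ≡ 10.
  S_1 = Σ v_i α_i r_i = 7·9·12 + 1·6·5 + 5·10·10 + 12·7·6 + 1·5·7 = 1825 ≡ 5.
  α_i^2 mod 13 = [3, 10, 9, 10, 12].
  S_2 = Σ v_i α_i^2 r_i = 7·3·12 + 1·10·5 + 5·9·10 + 12·10·6 + 1·12·7 = 1556 ≡ 9.
  S = (10, 5, 9) ≠ 0, so r is not a codeword (an error is present).
Step 3: locate the error. For a single error e at position i, S_ℓ = v_i·e·α_i^ℓ, so α_err = S_1/S_0.
  S_0^{−1} = 10^{−1} = 4 (mod 13), so α_err = 5·4 = 20 ≡ 7 = α_4. Error position i = 4.
  Consistency check: S_2/S_1 = 9·8 = 72 ≡ 7 = α_err ✓ (single-error assumption holds).
Step 4: error magnitude e = S_0/v_4 = S_0·∏_{j≠4}(α_4 − α_j) = 10·12 = 120 ≡ 3 (mod 13).
Step 5: correct position 4: c_4 = r_4 − e = 6 − 3 ≡ 3 (mod 13). Hence c = [12, 5, 10, 3, 7].
  Check: interpolating c through the α_i gives m(x) = 4 + 11·x (degree < 2) with m(α_i) = c_i for every i, so c is indeed a codeword.


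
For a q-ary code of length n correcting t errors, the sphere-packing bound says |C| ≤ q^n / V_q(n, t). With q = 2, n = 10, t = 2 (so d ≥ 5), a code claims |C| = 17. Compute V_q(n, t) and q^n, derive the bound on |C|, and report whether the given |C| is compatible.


V_q(n, t) = 56, q^n = 1024, Hamming bound = 18, |C| = 17 ≤ bound (satisfied).

Step 1: Compute V_q(n, t) = Σ_{j=0}^2 C(n, j) (q−1)^j.
  j = 0: C(10,0)·(1)^0 = 1·1 = 1.
  j = 1: C(10,1)·(1)^1 = 10·1 = 10.
  j = 2: C(10,2)·(1)^2 = 45·1 = 45.
  V_q(n, t) = 1 + 10 + 45 = 56.
Step 2: q^n = 2^10 = 1024.
Step 3: Hamming bound ⌊q^n / V_q(n,t)⌋ = ⌊1024/56⌋ = 18.
Step 4: Compare |C| = 17 to 18: satisfied.
The claimed |C| lies below the Hamming bound.


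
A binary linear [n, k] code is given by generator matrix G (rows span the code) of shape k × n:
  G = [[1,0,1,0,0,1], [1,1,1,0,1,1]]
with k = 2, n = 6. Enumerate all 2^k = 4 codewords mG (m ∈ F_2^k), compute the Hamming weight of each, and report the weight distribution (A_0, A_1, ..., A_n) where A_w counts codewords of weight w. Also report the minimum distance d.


Weight distribution: A_0 = 1, A_2 = 1, A_3 = 1, A_5 = 1. Minimum distance d = 2.

Enumerate all 2^2 = 4 messages m ∈ F_2^2.
For each, compute codeword c = mG in F_2^6, then tally its weight.
  m = 00 → c = 000000, weight = 0.
  m = 10 → c = 101001, weight = 3.
  m = 01 → c = 111011, weight = 5.
  m = 11 → c = 010010, weight = 2.
Tally weights:
  weight 0: 1 codewords.
  weight 2: 1 codewords.
  weight 3: 1 codewords.
  weight 5: 1 codewords.
Minimum distance d = smallest w > 0 with A_w > 0 = 2.
Sanity: Σ A_w = 4 = 2^2 = 4 ✓.


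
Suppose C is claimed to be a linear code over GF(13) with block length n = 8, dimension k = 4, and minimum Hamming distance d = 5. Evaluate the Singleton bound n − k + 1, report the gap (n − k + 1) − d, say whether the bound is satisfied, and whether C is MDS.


Singleton RHS = n − k + 1 = 5, slack = 0, bound satisfied, MDS.

Singleton bound: d ≤ n − k + 1.
Here n = 8, k = 4, so n − k + 1 = 5.
Given d = 5, check d ≤ 5: YES.
Slack = (n − k + 1) − d = 0.
The code is MDS (slack = 0).
Description: the claimed parameters are [8, 4, 5]_13; such a code would be MDS (meets Singleton bound).


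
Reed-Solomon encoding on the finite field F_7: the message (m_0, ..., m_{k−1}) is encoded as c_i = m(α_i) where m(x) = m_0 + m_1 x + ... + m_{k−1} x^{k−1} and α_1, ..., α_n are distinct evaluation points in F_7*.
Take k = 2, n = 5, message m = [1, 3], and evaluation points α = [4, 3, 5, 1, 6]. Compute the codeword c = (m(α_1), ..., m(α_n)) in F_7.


c = [6, 3, 2, 4, 5]

Message polynomial: m(x) = 1 + 3·x (mod 7).
For each evaluation point α_i, compute m(α_i) mod 7:
  α_1 = 4: Horner steps 3 → 6, so m(4) = 6.
  α_2 = 3: Horner steps 3 → 3, so m(3) = 3.
  α_3 = 5: Horner steps 3 → 2, so m(5) = 2.
  α_4 = 1: Horner steps 3 → 4, so m(1) = 4.
  α_5 = 6: Horner steps 3 → 5, so m(6) = 5.
Codeword c = [6, 3, 2, 4, 5] ∈ F_7^5.


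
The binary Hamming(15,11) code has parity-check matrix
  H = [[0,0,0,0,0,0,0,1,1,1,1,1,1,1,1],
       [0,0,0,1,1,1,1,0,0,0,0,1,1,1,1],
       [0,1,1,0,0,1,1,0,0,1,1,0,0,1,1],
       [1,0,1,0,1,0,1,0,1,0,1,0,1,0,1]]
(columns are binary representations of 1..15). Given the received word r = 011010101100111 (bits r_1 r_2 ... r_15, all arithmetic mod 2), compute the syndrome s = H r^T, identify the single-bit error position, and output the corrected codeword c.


s = (1, 1, 0, 0)^T, error position = 12, corrected codeword c = 011010101101111

Compute s = H r^T mod 2 one row at a time:
  s_1 = 0 + 1 + 1 + 0 + 0 + 1 + 1 + 1 = 5 ≡ 1 (mod 2).
  s_2 = 0 + 1 + 0 + 1 + 0 + 1 + 1 + 1 = 5 ≡ 1 (mod 2).
  s_3 = 1 + 1 + 0 + 1 + 1 + 0 + 1 + 1 = 6 ≡ 0 (mod 2).
  s_4 = 0 + 1 + 1 + 1 + 1 + 0 + 1 + 1 = 6 ≡ 0 (mod 2).
s = (1, 1, 0, 0)^T — this equals column 12 of H (binary 1100), so error is at position 12.
Correct: flip bit 12 of r = 011010101100111 to get c = 011010101101111.


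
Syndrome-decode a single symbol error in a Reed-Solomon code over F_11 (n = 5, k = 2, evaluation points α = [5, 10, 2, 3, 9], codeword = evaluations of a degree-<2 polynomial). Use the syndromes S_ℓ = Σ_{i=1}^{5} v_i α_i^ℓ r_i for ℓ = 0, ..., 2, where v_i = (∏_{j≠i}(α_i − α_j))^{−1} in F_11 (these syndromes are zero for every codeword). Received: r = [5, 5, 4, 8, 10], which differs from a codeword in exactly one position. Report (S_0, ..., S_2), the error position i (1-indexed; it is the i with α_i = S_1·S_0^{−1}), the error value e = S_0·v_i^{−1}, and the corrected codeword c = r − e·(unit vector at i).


S = (7, 4, 7), error at position 2, error magnitude e = 2, c = [5, 3, 4, 8, 10].

Step 1: column multipliers v_i = (∏_{j≠i}(α_i − α_j))^{−1} mod 11.
  i = 1 (α = 5): (5−10)(5−2)(5−3)(5−9) = (−5)·3·2·(−4) = 120 ≡ 10, so v_1 = 10^{−1} = 10 (mod 11).
  i = 2 (α = 10): (10−5)(10−2)(10−3)(10−9) = 5·8·7·1 = 280 ≡ 5, so v_2 = 5^{−1} = 9 (mod 11).
  i = 3 (α = 2): (2−5)(2−10)(2−3)(2−9) = (−3)·(−8)·(−1)·(−7) = 168 ≡ 3, so v_3 = 3^{−1} = 4 (mod 11).
  i = 4 (α = 3): (3−5)(3−10)(3−2)(3−9) = (−2)·(−7)·1·(−6) = −84 ≡ 4, so v_4 = 4^{−1} = 3 (mod 11).
  i = 5 (α = 9): (9−5)(9−10)(9−2)(9−3) = 4·(−1)·7·6 = −168 ≡ 8, so v_5 = 8^{−1} = 7 (mod 11).
  v = [10, 9, 4, 3, 7].
Step 2: syndromes of r = [5, 5, 4, 8, 10] (all sums mod 11).
  S_0 = Σ v_i r_i = 10·5 + 9·5 + 4·4 + 3·8 + 7·10 = 205 ≡ 7.
  S_1 = Σ v_i α_i r_i = 10·5·5 + 9·10·5 + 4·2·4 + 3·3·8 + 7·9·10 = 1434 ≡ 4.
  α_i^2 mod 11 = [3, 1, 4, 9, 4].
  S_2 = Σ v_i α_i^2 r_i = 10·3·5 + 9·1·5 + 4·4·4 + 3·9·8 + 7·4·10 = 755 ≡ 7.
  S = (7, 4, 7) ≠ 0, so r is not a codeword (an error is present).
Step 3: locate the error. For a single error e at position i, S_ℓ = v_i·e·α_i^ℓ, so α_err = S_1/S_0.
  S_0^{−1} = 7^{−1} = 8 (mod 11), so α_err = 4·8 = 32 ≡ 10 = α_2. Error position i = 2.
  Consistency check: S_2/S_1 = 7·3 = 21 ≡ 10 = α_err ✓ (single-error assumption holds).
Step 4: error magnitude e = S_0/v_2 = S_0·∏_{j≠2}(α_2 − α_j) = 7·5 = 35 ≡ 2 (mod 11).
Step 5: correct position 2: c_2 = r_2 − e = 5 − 2 ≡ 3 (mod 11). Hence c = [5, 3, 4, 8, 10].
  Check: interpolating c through the α_i gives m(x) = 7 + 4·x (degree < 2) with m(α_i) = c_i for every i, so c is indeed a codeword.


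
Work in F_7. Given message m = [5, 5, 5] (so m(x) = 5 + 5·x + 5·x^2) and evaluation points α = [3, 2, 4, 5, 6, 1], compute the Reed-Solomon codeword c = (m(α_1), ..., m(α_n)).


c = [2, 0, 0, 1, 5, 1]

Message polynomial: m(x) = 5 + 5·x + 5·x^2 (mod 7).
For each evaluation point α_i, compute m(α_i) mod 7:
  α_1 = 3: Horner steps 5 → 6 → 2, so m(3) = 2.
  α_2 = 2: Horner steps 5 → 1 → 0, so m(2) = 0.
  α_3 = 4: Horner steps 5 → 4 → 0, so m(4) = 0.
  α_4 = 5: Horner steps 5 → 2 → 1, so m(5) = 1.
  α_5 = 6: Horner steps 5 → 0 → 5, so m(6) = 5.
  α_6 = 1: Horner steps 5 → 3 → 1, so m(1) = 1.
Codeword c = [2, 0, 0, 1, 5, 1] ∈ F_7^6.


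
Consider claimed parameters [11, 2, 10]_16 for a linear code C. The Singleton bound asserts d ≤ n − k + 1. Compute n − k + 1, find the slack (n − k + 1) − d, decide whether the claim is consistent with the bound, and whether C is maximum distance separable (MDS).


Singleton RHS = n − k + 1 = 10, slack = 0, bound satisfied, MDS.

Singleton bound: d ≤ n − k + 1.
Here n = 11, k = 2, so n − k + 1 = 10.
Given d = 10, check d ≤ 10: YES.
Slack = (n − k + 1) − d = 0.
The code is MDS (slack = 0).
Description: the claimed parameters are [11, 2, 10]_16; such a code would be MDS (meets Singleton bound).


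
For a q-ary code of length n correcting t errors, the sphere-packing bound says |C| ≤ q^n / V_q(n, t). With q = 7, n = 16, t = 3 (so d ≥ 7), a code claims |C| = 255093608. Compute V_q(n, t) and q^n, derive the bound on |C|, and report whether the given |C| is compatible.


V_q(n, t) = 125377, q^n = 33232930569601, Hamming bound = 265064011, |C| = 255093608 ≤ bound (satisfied).

Step 1: Compute V_q(n, t) = Σ_{j=0}^3 C(n, j) (q−1)^j.
  j = 0: C(16,0)·(6)^0 = 1·1 = 1.
  j = 1: C(16,1)·(6)^1 = 16·6 = 96.
  j = 2: C(16,2)·(6)^2 = 120·36 = 4320.
  j = 3: C(16,3)·(6)^3 = 560·216 = 120960.
  V_q(n, t) = 1 + 96 + 4320 + 120960 = 125377.
Step 2: q^n = 7^16 = 33232930569601.
Step 3: Hamming bound ⌊q^n / V_q(n,t)⌋ = ⌊33232930569601/125377⌋ = 265064011.
Step 4: Compare |C| = 255093608 to 265064011: satisfied.
The claimed |C| lies below the Hamming bound.


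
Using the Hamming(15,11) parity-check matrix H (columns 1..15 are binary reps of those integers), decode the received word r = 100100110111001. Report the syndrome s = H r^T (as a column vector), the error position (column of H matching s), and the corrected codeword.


s = (1, 0, 0, 0)^T, error position = 8, corrected codeword c = 100100100111001

Compute s = H r^T mod 2 one row at a time:
  s_1 = 1 + 0 + 1 + 1 + 1 + 0 + 0 + 1 = 5 ≡ 1 (mod 2).
  s_2 = 1 + 0 + 0 + 1 + 1 + 0 + 0 + 1 = 4 ≡ 0 (mod 2).
  s_3 = 0 + 0 + 0 + 1 + 1 + 1 + 0 + 1 = 4 ≡ 0 (mod 2).
  s_4 = 1 + 0 + 0 + 1 + 0 + 1 + 0 + 1 = 4 ≡ 0 (mod 2).
s = (1, 0, 0, 0)^T — this equals column 8 of H (binary 1000), so error is at position 8.
Correct: flip bit 8 of r = 100100110111001 to get c = 100100100111001.


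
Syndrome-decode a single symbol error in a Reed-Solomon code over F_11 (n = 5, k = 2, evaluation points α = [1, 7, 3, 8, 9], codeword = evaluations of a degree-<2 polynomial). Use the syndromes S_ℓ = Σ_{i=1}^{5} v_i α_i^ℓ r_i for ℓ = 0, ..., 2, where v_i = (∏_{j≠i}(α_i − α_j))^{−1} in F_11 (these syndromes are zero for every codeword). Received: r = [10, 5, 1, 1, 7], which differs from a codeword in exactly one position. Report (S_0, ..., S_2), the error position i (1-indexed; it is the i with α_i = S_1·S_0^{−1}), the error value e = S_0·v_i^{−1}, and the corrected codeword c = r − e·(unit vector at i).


S = (8, 9, 6), error at position 4, error magnitude e = 6, c = [10, 5, 1, 6, 7].

Step 1: column multipliers v_i = (∏_{j≠i}(α_i − α_j))^{−1} mod 11.
  i = 1 (α = 1): (1−7)(1−3)(1−8)(1−9) = (−6)·(−2)·(−7)·(−8) = 672 ≡ 1, so v_1 = 1^{−1} = 1 (mod 11).
  i = 2 (α = 7): (7−1)(7−3)(7−8)(7−9) = 6·4·(−1)·(−2) = 48 ≡ 4, so v_2 = 4^{−1} = 3 (mod 11).
  i = 3 (α = 3): (3−1)(3−7)(3−8)(3−9) = 2·(−4)·(−5)·(−6) = −240 ≡ 2, so v_3 = 2^{−1} = 6 (mod 11).
  i = 4 (α = 8): (8−1)(8−7)(8−3)(8−9) = 7·1·5·(−1) = −35 ≡ 9, so v_4 = 9^{−1} = 5 (mod 11).
  i = 5 (α = 9): (9−1)(9−7)(9−3)(9−8) = 8·2·6·1 = 96 ≡ 8, so v_5 = 8^{−1} = 7 (mod 11).
  v = [1, 3, 6, 5, 7].
Step 2: syndromes of r = [10, 5, 1, 1, 7] (all sums mod 11).
  S_0 = Σ v_i r_i = 1·10 + 3·5 + 6·1 + 5·1 + 7·7 = 85 ≡ 8.
  S_1 = Σ v_i α_i r_i = 1·1·10 + 3·7·5 + 6·3·1 + 5·8·1 + 7·9·7 = 614 ≡ 9.
  α_i^2 mod 11 = [1, 5, 9, 9, 4].
  S_2 = Σ v_i α_i^2 r_i = 1·1·10 + 3·5·5 + 6·9·1 + 5·9·1 + 7·4·7 = 380 ≡ 6.
  S = (8, 9, 6) ≠ 0, so r is not a codeword (an error is present).
Step 3: locate the error. For a single error e at position i, S_ℓ = v_i·e·α_i^ℓ, so α_err = S_1/S_0.
  S_0^{−1} = 8^{−1} = 7 (mod 11), so α_err = 9·7 = 63 ≡ 8 = α_4. Error position i = 4.
  Consistency check: S_2/S_1 = 6·5 = 30 ≡ 8 = α_err ✓ (single-error assumption holds).
Step 4: error magnitude e = S_0/v_4 = S_0·∏_{j≠4}(α_4 − α_j) = 8·9 = 72 ≡ 6 (mod 11).
Step 5: correct position 4: c_4 = r_4 − e = 1 − 6 ≡ 6 (mod 11). Hence c = [10, 5, 1, 6, 7].
  Check: interpolating c through the α_i gives m(x) = 9 + 1·x (degree < 2) with m(α_i) = c_i for every i, so c is indeed a codeword.


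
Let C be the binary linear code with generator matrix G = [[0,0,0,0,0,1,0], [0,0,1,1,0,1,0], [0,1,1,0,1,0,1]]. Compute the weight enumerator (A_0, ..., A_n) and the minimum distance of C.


Weight distribution: A_0 = 1, A_1 = 1, A_2 = 1, A_3 = 1, A_4 = 2, A_5 = 2. Minimum distance d = 1.

Enumerate all 2^3 = 8 messages m ∈ F_2^3.
For each, compute codeword c = mG in F_2^7, then tally its weight.
  m = 000 → c = 0000000, weight = 0.
  m = 100 → c = 0000010, weight = 1.
  m = 010 → c = 0011010, weight = 3.
  m = 110 → c = 0011000, weight = 2.
  m = 001 → c = 0110101, weight = 4.
  m = 101 → c = 0110111, weight = 5.
  m = 011 → c = 0101111, weight = 5.
  m = 111 → c = 0101101, weight = 4.
Tally weights:
  weight 0: 1 codewords.
  weight 1: 1 codewords.
  weight 2: 1 codewords.
  weight 3: 1 codewords.
  weight 4: 2 codewords.
  weight 5: 2 codewords.
Minimum distance d = smallest w > 0 with A_w > 0 = 1.
Sanity: Σ A_w = 8 = 2^3 = 8 ✓.


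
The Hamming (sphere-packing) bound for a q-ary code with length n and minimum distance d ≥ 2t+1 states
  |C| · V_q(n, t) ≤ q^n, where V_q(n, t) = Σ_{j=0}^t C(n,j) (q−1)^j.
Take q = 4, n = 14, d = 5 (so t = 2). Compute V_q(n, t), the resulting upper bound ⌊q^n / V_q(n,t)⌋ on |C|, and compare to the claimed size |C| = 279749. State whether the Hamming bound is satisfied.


V_q(n, t) = 862, q^n = 268435456, Hamming bound = 311410, |C| = 279749 ≤ bound (satisfied).

Step 1: Compute V_q(n, t) = Σ_{j=0}^2 C(n, j) (q−1)^j.
  j = 0: C(14,0)·(3)^0 = 1·1 = 1.
  j = 1: C(14,1)·(3)^1 = 14·3 = 42.
  j = 2: C(14,2)·(3)^2 = 91·9 = 819.
  V_q(n, t) = 1 + 42 + 819 = 862.
Step 2: q^n = 4^14 = 268435456.
Step 3: Hamming bound ⌊q^n / V_q(n,t)⌋ = ⌊268435456/862⌋ = 311410.
Step 4: Compare |C| = 279749 to 311410: satisfied.
The claimed |C| lies below the Hamming bound.


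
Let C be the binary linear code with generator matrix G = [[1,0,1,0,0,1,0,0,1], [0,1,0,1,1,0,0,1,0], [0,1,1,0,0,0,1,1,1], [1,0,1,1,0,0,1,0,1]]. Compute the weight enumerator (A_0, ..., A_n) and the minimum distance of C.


Weight distribution: A_0 = 1, A_2 = 1, A_3 = 1, A_4 = 4, A_5 = 6, A_6 = 1, A_7 = 1, A_8 = 1. Minimum distance d = 2.

Enumerate all 2^4 = 16 messages m ∈ F_2^4.
For each, compute codeword c = mG in F_2^9, then tally its weight.
  m = 0000 → c = 000000000, weight = 0.
  m = 1000 → c = 101001001, weight = 4.
  m = 0100 → c = 010110010, weight = 4.
  m = 1100 → c = 111111011, weight = 8.
  m = 0010 → c = 011000111, weight = 5.
  m = 1010 → c = 110001110, weight = 5.
  m = 0110 → c = 001110101, weight = 5.
  m = 1110 → c = 100111100, weight = 5.
  m = 0001 → c = 101100101, weight = 5.
  m = 1001 → c = 000101100, weight = 3.
  m = 0101 → c = 111010111, weight = 7.
  m = 1101 → c = 010011110, weight = 5.
  m = 0011 → c = 110100010, weight = 4.
  m = 1011 → c = 011101011, weight = 6.
  m = 0111 → c = 100010000, weight = 2.
  m = 1111 → c = 001011001, weight = 4.
Tally weights:
  weight 0: 1 codewords.
  weight 2: 1 codewords.
  weight 3: 1 codewords.
  weight 4: 4 codewords.
  weight 5: 6 codewords.
  weight 6: 1 codewords.
  weight 7: 1 codewords.
  weight 8: 1 codewords.
Minimum distance d = smallest w > 0 with A_w > 0 = 2.
Sanity: Σ A_w = 16 = 2^4 = 16 ✓.


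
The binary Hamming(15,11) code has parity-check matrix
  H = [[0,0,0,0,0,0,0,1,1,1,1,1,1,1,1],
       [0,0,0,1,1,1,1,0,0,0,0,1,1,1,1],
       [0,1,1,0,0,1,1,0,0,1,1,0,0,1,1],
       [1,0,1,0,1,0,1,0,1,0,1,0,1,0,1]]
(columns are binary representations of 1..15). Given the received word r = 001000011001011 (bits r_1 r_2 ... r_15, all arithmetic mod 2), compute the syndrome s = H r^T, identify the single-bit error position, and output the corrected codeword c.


s = (1, 1, 1, 1)^T, error position = 15, corrected codeword c = 001000011001010

Compute s = H r^T mod 2 one row at a time:
  s_1 = 1 + 1 + 0 + 0 + 1 + 0 + 1 + 1 = 5 ≡ 1 (mod 2).
  s_2 = 0 + 0 + 0 + 0 + 1 + 0 + 1 + 1 = 3 ≡ 1 (mod 2).
  s_3 = 0 + 1 + 0 + 0 + 0 + 0 + 1 + 1 = 3 ≡ 1 (mod 2).
  s_4 = 0 + 1 + 0 + 0 + 1 + 0 + 0 + 1 = 3 ≡ 1 (mod 2).
s = (1, 1, 1, 1)^T — this equals column 15 of H (binary 1111), so error is at position 15.
Correct: flip bit 15 of r = 001000011001011 to get c = 001000011001010.


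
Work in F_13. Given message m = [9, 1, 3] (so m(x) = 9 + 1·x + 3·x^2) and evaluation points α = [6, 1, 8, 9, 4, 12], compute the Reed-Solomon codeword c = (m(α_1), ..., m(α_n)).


c = [6, 0, 1, 1, 9, 11]

Message polynomial: m(x) = 9 + 1·x + 3·x^2 (mod 13).
For each evaluation point α_i, compute m(α_i) mod 13:
  α_1 = 6: Horner steps 3 → 6 → 6, so m(6) = 6.
  α_2 = 1: Horner steps 3 → 4 → 0, so m(1) = 0.
  α_3 = 8: Horner steps 3 → 12 → 1, so m(8) = 1.
  α_4 = 9: Horner steps 3 → 2 → 1, so m(9) = 1.
  α_5 = 4: Horner steps 3 → 0 → 9, so m(4) = 9.
  α_6 = 12: Horner steps 3 → 11 → 11, so m(12) = 11.
Codeword c = [6, 0, 1, 1, 9, 11] ∈ F_13^6.


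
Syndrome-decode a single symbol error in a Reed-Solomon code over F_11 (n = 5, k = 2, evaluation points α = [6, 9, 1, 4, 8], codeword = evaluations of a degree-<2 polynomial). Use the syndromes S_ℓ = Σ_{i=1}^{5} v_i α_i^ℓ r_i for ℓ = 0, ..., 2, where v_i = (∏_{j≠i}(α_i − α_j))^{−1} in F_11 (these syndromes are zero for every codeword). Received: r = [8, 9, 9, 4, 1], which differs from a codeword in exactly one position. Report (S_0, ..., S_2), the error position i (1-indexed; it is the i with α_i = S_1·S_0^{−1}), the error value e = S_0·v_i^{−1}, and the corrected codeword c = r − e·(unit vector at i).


S = (5, 1, 9), error at position 2, error magnitude e = 6, c = [8, 3, 9, 4, 1].

Step 1: column multipliers v_i = (∏_{j≠i}(α_i − α_j))^{−1} mod 11.
  i = 1 (α = 6): (6−9)(6−1)(6−4)(6−8) = (−3)·5·2·(−2) = 60 ≡ 5, so v_1 = 5^{−1} = 9 (mod 11).
  i = 2 (α = 9): (9−6)(9−1)(9−4)(9−8) = 3·8·5·1 = 120 ≡ 10, so v_2 = 10^{−1} = 10 (mod 11).
  i = 3 (α = 1): (1−6)(1−9)(1−4)(1−8) = (−5)·(−8)·(−3)·(−7) = 840 ≡ 4, so v_3 = 4^{−1} = 3 (mod 11).
  i = 4 (α = 4): (4−6)(4−9)(4−1)(4−8) = (−2)·(−5)·3·(−4) = −120 ≡ 1, so v_4 = 1^{−1} = 1 (mod 11).
  i = 5 (α = 8): (8−6)(8−9)(8−1)(8−4) = 2·(−1)·7·4 = −56 ≡ 10, so v_5 = 10^{−1} = 10 (mod 11).
  v = [9, 10, 3, 1, 10].
Step 2: syndromes of r = [8, 9, 9, 4, 1] (all sums mod 11).
  S_0 = Σ v_i r_i = 9·8 + 10·9 + 3·9 + 1·4 + 10·1 = 203 ≡ 5.
  S_1 = Σ v_i α_i r_i = 9·6·8 + 10·9·9 + 3·1·9 + 1·4·4 + 10·8·1 = 1365 ≡ 1.
  α_i^2 mod 11 = [3, 4, 1, 5, 9].
  S_2 = Σ v_i α_i^2 r_i = 9·3·8 + 10·4·9 + 3·1·9 + 1·5·4 + 10·9·1 = 713 ≡ 9.
  S = (5, 1, 9) ≠ 0, so r is not a codeword (an error is present).
Step 3: locate the error. For a single error e at position i, S_ℓ = v_i·e·α_i^ℓ, so α_err = S_1/S_0.
  S_0^{−1} = 5^{−1} = 9 (mod 11), so α_err = 1·9 = 9 ≡ 9 = α_2. Error position i = 2.
  Consistency check: S_2/S_1 = 9·1 = 9 ≡ 9 = α_err ✓ (single-error assumption holds).
Step 4: error magnitude e = S_0/v_2 = S_0·∏_{j≠2}(α_2 − α_j) = 5·10 = 50 ≡ 6 (mod 11).
Step 5: correct position 2: c_2 = r_2 − e = 9 − 6 ≡ 3 (mod 11). Hence c = [8, 3, 9, 4, 1].
  Check: interpolating c through the α_i gives m(x) = 7 + 2·x (degree < 2) with m(α_i) = c_i for every i, so c is indeed a codeword.


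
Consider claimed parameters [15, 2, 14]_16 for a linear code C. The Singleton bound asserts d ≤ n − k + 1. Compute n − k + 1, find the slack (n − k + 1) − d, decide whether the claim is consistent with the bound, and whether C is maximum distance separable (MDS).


Singleton RHS = n − k + 1 = 14, slack = 0, bound satisfied, MDS.

Singleton bound: d ≤ n − k + 1.
Here n = 15, k = 2, so n − k + 1 = 14.
Given d = 14, check d ≤ 14: YES.
Slack = (n − k + 1) − d = 0.
The code is MDS (slack = 0).
Description: the claimed parameters are [15, 2, 14]_16; such a code would be MDS (meets Singleton bound).


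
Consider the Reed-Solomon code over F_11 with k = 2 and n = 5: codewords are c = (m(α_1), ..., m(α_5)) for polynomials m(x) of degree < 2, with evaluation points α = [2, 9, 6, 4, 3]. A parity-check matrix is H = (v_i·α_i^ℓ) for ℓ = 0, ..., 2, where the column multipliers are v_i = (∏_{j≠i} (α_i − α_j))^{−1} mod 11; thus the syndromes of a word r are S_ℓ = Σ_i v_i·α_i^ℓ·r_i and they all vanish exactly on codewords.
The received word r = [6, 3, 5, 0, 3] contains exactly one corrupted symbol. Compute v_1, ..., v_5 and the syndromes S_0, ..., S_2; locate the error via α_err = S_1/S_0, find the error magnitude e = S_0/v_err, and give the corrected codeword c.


S = (6, 10, 2), error at position 2, error magnitude e = 7, c = [6, 7, 5, 0, 3].

Step 1: column multipliers v_i = (∏_{j≠i}(α_i − α_j))^{−1} mod 11.
  i = 1 (α = 2): (2−9)(2−6)(2−4)(2−3) = (−7)·(−4)·(−2)·(−1) = 56 ≡ 1, so v_1 = 1^{−1} = 1 (mod 11).
  i = 2 (α = 9): (9−2)(9−6)(9−4)(9−3) = 7·3·5·6 = 630 ≡ 3, so v_2 = 3^{−1} = 4 (mod 11).
  i = 3 (α = 6): (6−2)(6−9)(6−4)(6−3) = 4·(−3)·2·3 = −72 ≡ 5, so v_3 = 5^{−1} = 9 (mod 11).
  i = 4 (α = 4): (4−2)(4−9)(4−6)(4−3) = 2·(−5)·(−2)·1 = 20 ≡ 9, so v_4 = 9^{−1} = 5 (mod 11).
  i = 5 (α = 3): (3−2)(3−9)(3−6)(3−4) = 1·(−6)·(−3)·(−1) = −18 ≡ 4, so v_5 = 4^{−1} = 3 (mod 11).
  v = [1, 4, 9, 5, 3].
Step 2: syndromes of r = [6, 3, 5, 0, 3] (all sums mod 11).
  S_0 = Σ v_i r_i = 1·6 + 4·3 + 9·5 + 5·0 + 3·3 = 72 ≡ 6.
  S_1 = Σ v_i α_i r_i = 1·2·6 + 4·9·3 + 9·6·5 + 5·4·0 + 3·3·3 = 417 ≡ 10.
  α_i^2 mod 11 = [4, 4, 3, 5, 9].
  S_2 = Σ v_i α_i^2 r_i = 1·4·6 + 4·4·3 + 9·3·5 + 5·5·0 + 3·9·3 = 288 ≡ 2.
  S = (6, 10, 2) ≠ 0, so r is not a codeword (an error is present).
Step 3: locate the error. For a single error e at position i, S_ℓ = v_i·e·α_i^ℓ, so α_err = S_1/S_0.
  S_0^{−1} = 6^{−1} = 2 (mod 11), so α_err = 10·2 = 20 ≡ 9 = α_2. Error position i = 2.
  Consistency check: S_2/S_1 = 2·10 = 20 ≡ 9 = α_err ✓ (single-error assumption holds).
Step 4: error magnitude e = S_0/v_2 = S_0·∏_{j≠2}(α_2 − α_j) = 6·3 = 18 ≡ 7 (mod 11).
Step 5: correct position 2: c_2 = r_2 − e = 3 − 7 ≡ 7 (mod 11). Hence c = [6, 7, 5, 0, 3].
  Check: interpolating c through the α_i gives m(x) = 1 + 8·x (degree < 2) with m(α_i) = c_i for every i, so c is indeed a codeword.


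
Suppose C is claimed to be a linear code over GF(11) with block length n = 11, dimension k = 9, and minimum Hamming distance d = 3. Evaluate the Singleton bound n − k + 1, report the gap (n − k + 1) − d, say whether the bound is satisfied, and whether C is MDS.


Singleton RHS = n − k + 1 = 3, slack = 0, bound satisfied, MDS.

Singleton bound: d ≤ n − k + 1.
Here n = 11, k = 9, so n − k + 1 = 3.
Given d = 3, check d ≤ 3: YES.
Slack = (n − k + 1) − d = 0.
The code is MDS (slack = 0).
Description: the claimed parameters are [11, 9, 3]_11; such a code would be MDS (meets Singleton bound).


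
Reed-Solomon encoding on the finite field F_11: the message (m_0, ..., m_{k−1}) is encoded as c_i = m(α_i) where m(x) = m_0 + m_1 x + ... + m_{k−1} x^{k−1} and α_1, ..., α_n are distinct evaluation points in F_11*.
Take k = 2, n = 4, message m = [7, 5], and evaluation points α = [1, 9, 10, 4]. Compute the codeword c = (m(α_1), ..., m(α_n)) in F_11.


c = [1, 8, 2, 5]

Message polynomial: m(x) = 7 + 5·x (mod 11).
For each evaluation point α_i, compute m(α_i) mod 11:
  α_1 = 1: Horner steps 5 → 1, so m(1) = 1.
  α_2 = 9: Horner steps 5 → 8, so m(9) = 8.
  α_3 = 10: Horner steps 5 → 2, so m(10) = 2.
  α_4 = 4: Horner steps 5 → 5, so m(4) = 5.
Codeword c = [1, 8, 2, 5] ∈ F_11^4.


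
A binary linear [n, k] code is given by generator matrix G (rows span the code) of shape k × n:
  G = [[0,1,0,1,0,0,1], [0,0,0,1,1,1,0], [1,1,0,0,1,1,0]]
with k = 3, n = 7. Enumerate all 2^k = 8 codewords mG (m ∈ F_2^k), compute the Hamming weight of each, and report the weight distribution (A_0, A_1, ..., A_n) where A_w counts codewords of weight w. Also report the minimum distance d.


Weight distribution: A_0 = 1, A_2 = 1, A_3 = 3, A_4 = 2, A_5 = 1. Minimum distance d = 2.

Enumerate all 2^3 = 8 messages m ∈ F_2^3.
For each, compute codeword c = mG in F_2^7, then tally its weight.
  m = 000 → c = 0000000, weight = 0.
  m = 100 → c = 0101001, weight = 3.
  m = 010 → c = 0001110, weight = 3.
  m = 110 → c = 0100111, weight = 4.
  m = 001 → c = 1100110, weight = 4.
  m = 101 → c = 1001111, weight = 5.
  m = 011 → c = 1101000, weight = 3.
  m = 111 → c = 1000001, weight = 2.
Tally weights:
  weight 0: 1 codewords.
  weight 2: 1 codewords.
  weight 3: 3 codewords.
  weight 4: 2 codewords.
  weight 5: 1 codewords.
Minimum distance d = smallest w > 0 with A_w > 0 = 2.
Sanity: Σ A_w = 8 = 2^3 = 8 ✓.


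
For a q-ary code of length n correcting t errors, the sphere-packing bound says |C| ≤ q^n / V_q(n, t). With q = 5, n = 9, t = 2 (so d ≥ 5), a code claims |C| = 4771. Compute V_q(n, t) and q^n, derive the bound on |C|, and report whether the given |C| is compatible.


V_q(n, t) = 613, q^n = 1953125, Hamming bound = 3186, |C| = 4771 > bound (violated).

Step 1: Compute V_q(n, t) = Σ_{j=0}^2 C(n, j) (q−1)^j.
  j = 0: C(9,0)·(4)^0 = 1·1 = 1.
  j = 1: C(9,1)·(4)^1 = 9·4 = 36.
  j = 2: C(9,2)·(4)^2 = 36·16 = 576.
  V_q(n, t) = 1 + 36 + 576 = 613.
Step 2: q^n = 5^9 = 1953125.
Step 3: Hamming bound ⌊q^n / V_q(n,t)⌋ = ⌊1953125/613⌋ = 3186.
Step 4: Compare |C| = 4771 to 3186: violated.
The claimed |C| lies above the Hamming bound, so no 5-ary code of length 9 with d ≥ 5 can have 4771 codewords.


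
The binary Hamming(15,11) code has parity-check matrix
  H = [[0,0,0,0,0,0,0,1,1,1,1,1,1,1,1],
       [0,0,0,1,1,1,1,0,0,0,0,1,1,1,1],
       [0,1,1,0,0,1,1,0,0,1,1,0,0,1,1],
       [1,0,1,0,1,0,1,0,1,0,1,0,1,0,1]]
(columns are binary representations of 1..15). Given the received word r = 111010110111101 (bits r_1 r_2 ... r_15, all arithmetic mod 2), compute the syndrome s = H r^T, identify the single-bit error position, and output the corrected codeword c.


s = (0, 1, 0, 1)^T, error position = 5, corrected codeword c = 111000110111101

Compute s = H r^T mod 2 one row at a time:
  s_1 = 1 + 0 + 1 + 1 + 1 + 1 + 0 + 1 = 6 ≡ 0 (mod 2).
  s_2 = 0 + 1 + 0 + 1 + 1 + 1 + 0 + 1 = 5 ≡ 1 (mod 2).
  s_3 = 1 + 1 + 0 + 1 + 1 + 1 + 0 + 1 = 6 ≡ 0 (mod 2).
  s_4 = 1 + 1 + 1 + 1 + 0 + 1 + 1 + 1 = 7 ≡ 1 (mod 2).
s = (0, 1, 0, 1)^T — this equals column 5 of H (binary 0101), so error is at position 5.
Correct: flip bit 5 of r = 111010110111101 to get c = 111000110111101.


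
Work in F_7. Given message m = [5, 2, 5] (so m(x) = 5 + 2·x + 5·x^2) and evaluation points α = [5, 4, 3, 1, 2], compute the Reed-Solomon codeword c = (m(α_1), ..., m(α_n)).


c = [0, 2, 0, 5, 1]

Message polynomial: m(x) = 5 + 2·x + 5·x^2 (mod 7).
For each evaluation point α_i, compute m(α_i) mod 7:
  α_1 = 5: Horner steps 5 → 6 → 0, so m(5) = 0.
  α_2 = 4: Horner steps 5 → 1 → 2, so m(4) = 2.
  α_3 = 3: Horner steps 5 → 3 → 0, so m(3) = 0.
  α_4 = 1: Horner steps 5 → 0 → 5, so m(1) = 5.
  α_5 = 2: Horner steps 5 → 5 → 1, so m(2) = 1.
Codeword c = [0, 2, 0, 5, 1] ∈ F_7^5.


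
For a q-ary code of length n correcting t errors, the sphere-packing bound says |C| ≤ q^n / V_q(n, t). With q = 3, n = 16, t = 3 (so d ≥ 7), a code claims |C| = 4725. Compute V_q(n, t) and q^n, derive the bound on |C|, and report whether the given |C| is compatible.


V_q(n, t) = 4993, q^n = 43046721, Hamming bound = 8621, |C| = 4725 ≤ bound (satisfied).

Step 1: Compute V_q(n, t) = Σ_{j=0}^3 C(n, j) (q−1)^j.
  j = 0: C(16,0)·(2)^0 = 1·1 = 1.
  j = 1: C(16,1)·(2)^1 = 16·2 = 32.
  j = 2: C(16,2)·(2)^2 = 120·4 = 480.
  j = 3: C(16,3)·(2)^3 = 560·8 = 4480.
  V_q(n, t) = 1 + 32 + 480 + 4480 = 4993.
Step 2: q^n = 3^16 = 43046721.
Step 3: Hamming bound ⌊q^n / V_q(n,t)⌋ = ⌊43046721/4993⌋ = 8621.
Step 4: Compare |C| = 4725 to 8621: satisfied.
The claimed |C| lies below the Hamming bound.
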